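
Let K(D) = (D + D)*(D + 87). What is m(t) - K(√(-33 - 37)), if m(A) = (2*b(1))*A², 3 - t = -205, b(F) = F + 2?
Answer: 259724 - 174*I*√70 ≈ 2.5972e+5 - 1455.8*I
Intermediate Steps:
b(F) = 2 + F
t = 208 (t = 3 - 1*(-205) = 3 + 205 = 208)
K(D) = 2*D*(87 + D) (K(D) = (2*D)*(87 + D) = 2*D*(87 + D))
m(A) = 6*A² (m(A) = (2*(2 + 1))*A² = (2*3)*A² = 6*A²)
m(t) - K(√(-33 - 37)) = 6*208² - 2*√(-33 - 37)*(87 + √(-33 - 37)) = 6*43264 - 2*√(-70)*(87 + √(-70)) = 259584 - 2*I*√70*(87 + I*√70)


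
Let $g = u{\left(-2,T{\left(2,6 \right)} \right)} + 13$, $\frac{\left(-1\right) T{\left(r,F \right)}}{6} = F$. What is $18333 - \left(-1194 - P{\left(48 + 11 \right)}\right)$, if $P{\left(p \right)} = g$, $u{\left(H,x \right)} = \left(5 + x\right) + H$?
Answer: $19507$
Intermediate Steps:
$T{\left(r,F \right)} = - 6 F$
$u{\left(H,x \right)} = 5 + H + x$
$g = -20$ ($g = \left(5 - 2 - 36\right) + 13 = -33 + 13 = -20$)
$P{\left(p \right)} = -20$
$18333 - \left(-1194 - P{\left(48 + 11 \right)}\right) = 18333 - \left(-1194 - -20\right) = 18333 - \left(-1194 + 20\right) = 18333 - -1174 = 18333 + 1174 = 19507$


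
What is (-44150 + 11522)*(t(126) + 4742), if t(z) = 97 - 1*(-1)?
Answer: -157919520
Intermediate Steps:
t(z) = 98 (t(z) = 97 + 1 = 98)
(-44150 + 11522)*(t(126) + 4742) = (-44150 + 11522)*(98 + 4742) = -32628*4840 = -157919520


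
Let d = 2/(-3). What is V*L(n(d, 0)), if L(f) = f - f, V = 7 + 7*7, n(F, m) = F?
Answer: 0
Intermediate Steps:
d = -⅔ (d = 2*(-⅓) = -⅔ ≈ -0.66667)
V = 56 (V = 7 + 49 = 56)
L(f) = 0
V*L(n(d, 0)) = 56*0 = 0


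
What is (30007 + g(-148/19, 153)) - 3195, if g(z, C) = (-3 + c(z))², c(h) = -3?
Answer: 26848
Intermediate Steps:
g(z, C) = 36 (g(z, C) = (-3 - 3)² = (-6)² = 36)
(30007 + g(-148/19, 153)) - 3195 = (30007 + 36) - 3195 = 30043 - 3195 = 26848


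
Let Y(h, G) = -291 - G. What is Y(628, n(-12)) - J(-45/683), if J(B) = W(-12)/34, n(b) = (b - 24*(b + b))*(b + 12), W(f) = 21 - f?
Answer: -9927/34 ≈ -291.97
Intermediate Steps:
n(b) = -47*b*(12 + b) (n(b) = (b - 48*b)*(12 + b) = (-47*b)*(12 + b) = -47*b*(12 + b))
J(B) = 33/34 (J(B) = (21 - 1*(-12))/34 = (21 + 12)*(1/34) = 33*(1/34) = 33/34)
Y(628, n(-12)) - J(-45/683) = (-291 - (-47)*(-12)*(12 - 12)) - 1*33/34 = (-291 - (-47)*(-12)*0) - 33/34 = (-291 - 1*0) - 33/34 = (-291 + 0) - 33/34 = -291 - 33/34 = -9927/34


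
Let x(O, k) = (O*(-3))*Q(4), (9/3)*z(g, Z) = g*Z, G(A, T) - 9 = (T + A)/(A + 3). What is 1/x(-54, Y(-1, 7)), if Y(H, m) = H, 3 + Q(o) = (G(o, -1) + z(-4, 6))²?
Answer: -49/7614 ≈ -0.0064355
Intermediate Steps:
G(A, T) = 9 + (A + T)/(3 + A) (G(A, T) = 9 + (T + A)/(A + 3) = 9 + (A + T)/(3 + A))
z(g, Z) = Z*g/3 (z(g, Z) = (g*Z)/3 = (Z*g)/3 = Z*g/3)
Q(o) = -3 + (-8 + (26 + 10*o)/(3 + o))² (Q(o) = -3 + ((27 - 1 + 10*o)/(3 + o) + (⅓)*6*(-4))² = -3 + ((26 + 10*o)/(3 + o) - 8)² = -3 + (-8 + (26 + 10*o)/(3 + o))²)
x(O, k) = 141*O/49 (x(O, k) = (O*(-3))*((-23 + 4² - 10*4)/(9 + 4² + 6*4)) = (-3*O)*((-23 + 16 - 40)/(9 + 16 + 24)) = (-3*O)*(-47/49) = (-3*O)*((1/49)*(-47)) = -3*O*(-47/49) = 141*O/49)
1/x(-54, Y(-1, 7)) = 1/((141/49)*(-54)) = 1/(-7614/49) = -49/7614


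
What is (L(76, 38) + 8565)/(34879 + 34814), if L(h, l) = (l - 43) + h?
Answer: 8636/69693 ≈ 0.12391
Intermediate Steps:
L(h, l) = -43 + h + l (L(h, l) = (-43 + l) + h = -43 + h + l)
(L(76, 38) + 8565)/(34879 + 34814) = ((-43 + 76 + 38) + 8565)/(34879 + 34814) = (71 + 8565)/69693 = 8636*(1/69693) = 8636/69693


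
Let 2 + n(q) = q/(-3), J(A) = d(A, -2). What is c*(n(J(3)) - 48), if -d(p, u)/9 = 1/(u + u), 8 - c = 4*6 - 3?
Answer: 2639/4 ≈ 659.75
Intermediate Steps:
c = -13 (c = 8 - (4*6 - 3) = 8 - (24 - 3) = 8 - 1*21 = 8 - 21 = -13)
d(p, u) = -9/(2*u) (d(p, u) = -9/(u + u) = -9*1/(2*u) = -9/(2*u))
J(A) = 9/4 (J(A) = -9/2/(-2) = -9/2*(-1/2) = 9/4)
n(q) = -2 - q/3 (n(q) = -2 + q/(-3) = -2 + q*(-1/3) = -2 - q/3)
c*(n(J(3)) - 48) = -13*((-2 - 1/3*9/4) - 48) = -13*((-2 - 3/4) - 48) = -13*(-11/4 - 48) = -13*(-203/4) = 2639/4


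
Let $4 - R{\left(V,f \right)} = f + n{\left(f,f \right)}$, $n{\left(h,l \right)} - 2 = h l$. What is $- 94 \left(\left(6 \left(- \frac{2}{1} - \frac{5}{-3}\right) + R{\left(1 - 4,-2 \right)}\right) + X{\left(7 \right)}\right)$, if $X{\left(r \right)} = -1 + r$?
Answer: $-376$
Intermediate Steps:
$n{\left(h,l \right)} = 2 + h l$
$R{\left(V,f \right)} = 2 - f - f^{2}$ ($R{\left(V,f \right)} = 4 - \left(f + \left(2 + f f\right)\right) = 4 - \left(f + \left(2 + f^{2}\right)\right) = 4 - \left(2 + f + f^{2}\right) = 2 - f - f^{2}$)
$- 94 \left(\left(6 \left(- \frac{2}{1} - \frac{5}{-3}\right) + R{\left(1 - 4,-2 \right)}\right) + X{\left(7 \right)}\right) = - 94 \left(\left(6 \left(- \frac{2}{1} - \frac{5}{-3}\right) - 0\right) + \left(-1 + 7\right)\right) = - 94 \left(\left(6 \left(\left(-2\right) 1 - - \frac{5}{3}\right) + \left(2 + 2 - 4\right)\right) + 6\right) = - 94 \left(\left(6 \left(-2 + \frac{5}{3}\right) + \left(2 + 2 - 4\right)\right) + 6\right) = - 94 \left(\left(6 \left(- \frac{1}{3}\right) + 0\right) + 6\right) = - 94 \left(\left(-2 + 0\right) + 6\right) = - 94 \left(-2 + 6\right) = \left(-94\right) 4 = -376$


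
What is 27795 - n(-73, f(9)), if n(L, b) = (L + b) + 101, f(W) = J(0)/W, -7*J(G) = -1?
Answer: 1749320/63 ≈ 27767.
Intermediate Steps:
J(G) = ⅐ (J(G) = -⅐*(-1) = ⅐)
f(W) = 1/(7*W)
n(L, b) = 101 + L + b
27795 - n(-73, f(9)) = 27795 - (101 - 73 + (⅐)/9) = 27795 - (101 - 73 + (⅐)*(⅑)) = 27795 - (101 - 73 + 1/63) = 27795 - 1*1765/63 = 27795 - 1765/63 = 1749320/63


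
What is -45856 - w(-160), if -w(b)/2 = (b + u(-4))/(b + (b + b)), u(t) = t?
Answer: -2751319/60 ≈ -45855.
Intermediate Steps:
w(b) = -2*(-4 + b)/(3*b) (w(b) = -2*(b - 4)/(b + (b + b)) = -2*(-4 + b)/(b + 2*b) = -2*(-4 + b)/(3*b))
-45856 - w(-160) = -45856 - 2*(4 - 1*(-160))/(3*(-160)) = -45856 - 2*(-1)*(4 + 160)/(3*160) = -45856 - 2*(-1)*164/(3*160) = -45856 - 1*(-41/60) = -45856 + 41/60 = -2751319/60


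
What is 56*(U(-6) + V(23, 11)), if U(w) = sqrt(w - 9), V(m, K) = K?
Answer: 616 + 56*I*sqrt(15) ≈ 616.0 + 216.89*I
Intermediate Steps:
U(w) = sqrt(-9 + w)
56*(U(-6) + V(23, 11)) = 56*(sqrt(-9 - 6) + 11) = 56*(sqrt(-15) + 11) = 56*(I*sqrt(15) + 11) = 56*(11 + I*sqrt(15)) = 616 + 56*I*sqrt(15)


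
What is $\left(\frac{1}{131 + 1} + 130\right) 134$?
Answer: $\frac{1149787}{66} \approx 17421.0$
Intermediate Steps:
$\left(\frac{1}{131 + 1} + 130\right) 134 = \left(\frac{1}{132} + 130\right) 134 = \frac{17161}{132} \cdot 134 = \frac{1149787}{66}$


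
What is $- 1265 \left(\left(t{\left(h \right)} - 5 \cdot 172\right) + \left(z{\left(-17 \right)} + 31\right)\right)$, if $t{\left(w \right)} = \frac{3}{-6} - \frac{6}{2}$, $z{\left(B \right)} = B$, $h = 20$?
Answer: $\frac{2149235}{2} \approx 1.0746 \cdot 10^{6}$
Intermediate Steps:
$t{\left(w \right)} = - \frac{7}{2}$ ($t{\left(w \right)} = 3 \left(- \frac{1}{6}\right) - 3 = - \frac{1}{2} - 3 = - \frac{7}{2}$)
$- 1265 \left(\left(t{\left(h \right)} - 5 \cdot 172\right) + \left(z{\left(-17 \right)} + 31\right)\right) = - 1265 \left(\left(- \frac{7}{2} - 5 \cdot 172\right) + \left(-17 + 31\right)\right) = - 1265 \left(\left(- \frac{7}{2} - 860\right) + 14\right) = - 1265 \left(- \frac{1727}{2} + 14\right) = \left(-1265\right) \left(- \frac{1699}{2}\right) = \frac{2149235}{2}$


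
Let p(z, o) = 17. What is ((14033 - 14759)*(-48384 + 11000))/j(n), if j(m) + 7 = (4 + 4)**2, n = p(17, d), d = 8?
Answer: 9046928/19 ≈ 4.7615e+5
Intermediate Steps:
n = 17
j(m) = 57 (j(m) = -7 + (4 + 4)**2 = -7 + 8**2 = -7 + 64 = 57)
((14033 - 14759)*(-48384 + 11000))/j(n) = ((14033 - 14759)*(-48384 + 11000))/57 = -726*(-37384)*(1/57) = 27140784*(1/57) = 9046928/19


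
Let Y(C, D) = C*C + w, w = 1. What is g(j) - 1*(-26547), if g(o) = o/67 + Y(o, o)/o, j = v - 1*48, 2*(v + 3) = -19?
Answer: 214718601/8107 ≈ 26486.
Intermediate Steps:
v = -25/2 (v = -3 + (½)*(-19) = -3 - 19/2 = -25/2 ≈ -12.500)
Y(C, D) = 1 + C² (Y(C, D) = C*C + 1 = C² + 1 = 1 + C²)
j = -121/2 (j = -25/2 - 1*48 = -25/2 - 48 = -121/2 ≈ -60.500)
g(o) = o/67 + (1 + o²)/o
g(j) - 1*(-26547) = (1/(-121/2) + (68/67)*(-121/2)) - 1*(-26547) = (-2/121 - 4114/67) + 26547 = -497928/8107 + 26547 = 214718601/8107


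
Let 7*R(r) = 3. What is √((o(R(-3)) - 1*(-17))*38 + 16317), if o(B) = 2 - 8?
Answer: √16735 ≈ 129.36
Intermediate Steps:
R(r) = 3/7 (R(r) = (⅐)*3 = 3/7)
o(B) = -6
√((o(R(-3)) - 1*(-17))*38 + 16317) = √((-6 - 1*(-17))*38 + 16317) = √((-6 + 17)*38 + 16317) = √(11*38 + 16317) = √(418 + 16317) = √16735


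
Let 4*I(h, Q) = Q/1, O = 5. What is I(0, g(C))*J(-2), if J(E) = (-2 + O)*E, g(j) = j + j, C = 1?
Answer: -3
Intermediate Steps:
g(j) = 2*j
I(h, Q) = Q/4 (I(h, Q) = (Q/1)/4 = (Q*1)/4 = Q/4)
J(E) = 3*E (J(E) = (-2 + 5)*E = 3*E)
I(0, g(C))*J(-2) = ((2*1)/4)*(3*(-2)) = ((1/4)*2)*(-6) = (1/2)*(-6) = -3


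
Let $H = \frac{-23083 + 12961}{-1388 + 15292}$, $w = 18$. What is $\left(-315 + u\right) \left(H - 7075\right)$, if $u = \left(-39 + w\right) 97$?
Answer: $\frac{14461995534}{869} \approx 1.6642 \cdot 10^{7}$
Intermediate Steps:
$H = - \frac{5061}{6952}$ ($H = - \frac{10122}{13904} = \left(-10122\right) \frac{1}{13904} = - \frac{5061}{6952} \approx -0.72799$)
$u = -2037$ ($u = \left(-39 + 18\right) 97 = \left(-21\right) 97 = -2037$)
$\left(-315 + u\right) \left(H - 7075\right) = \left(-315 - 2037\right) \left(- \frac{5061}{6952} - 7075\right) = \left(-2352\right) \left(- \frac{49190461}{6952}\right) = \frac{14461995534}{869}$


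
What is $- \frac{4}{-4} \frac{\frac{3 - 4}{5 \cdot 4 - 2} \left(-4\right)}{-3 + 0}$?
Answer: $- \frac{2}{27} \approx -0.074074$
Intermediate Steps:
$- \frac{4}{-4} \frac{\frac{3 - 4}{5 \cdot 4 - 2} \left(-4\right)}{-3 + 0} = \left(-4\right) \left(- \frac{1}{4}\right) \frac{- \frac{1}{20 - 2} \left(-4\right)}{-3} = 1 - \frac{1}{18} \left(-4\right) \left(- \frac{1}{3}\right) = 1 \left(-1\right) \frac{1}{18} \left(-4\right) \left(- \frac{1}{3}\right) = 1 \left(- \frac{1}{18}\right) \left(-4\right) \left(- \frac{1}{3}\right) = 1 \cdot \frac{2}{9} \left(- \frac{1}{3}\right) = 1 \left(- \frac{2}{27}\right) = - \frac{2}{27}$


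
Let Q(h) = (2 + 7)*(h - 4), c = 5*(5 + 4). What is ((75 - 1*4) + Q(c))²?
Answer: 193600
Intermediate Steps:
c = 45 (c = 5*9 = 45)
Q(h) = -36 + 9*h (Q(h) = 9*(-4 + h) = -36 + 9*h)
((75 - 1*4) + Q(c))² = ((75 - 1*4) + (-36 + 9*45))² = ((75 - 4) + (-36 + 405))² = (71 + 369)² = 440² = 193600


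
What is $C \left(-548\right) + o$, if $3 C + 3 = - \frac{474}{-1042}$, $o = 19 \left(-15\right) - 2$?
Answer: $\frac{92689}{521} \approx 177.91$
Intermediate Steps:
$o = -287$ ($o = -285 - 2 = -287$)
$C = - \frac{442}{521}$ ($C = -1 + \frac{\left(-474\right) \frac{1}{-1042}}{3} = -1 + \frac{\left(-474\right) \left(- \frac{1}{1042}\right)}{3} = -1 + \frac{1}{3} \cdot \frac{237}{521} = -1 + \frac{79}{521} = - \frac{442}{521} \approx -0.84837$)
$C \left(-548\right) + o = \left(- \frac{442}{521}\right) \left(-548\right) - 287 = \frac{242216}{521} - 287 = \frac{92689}{521}$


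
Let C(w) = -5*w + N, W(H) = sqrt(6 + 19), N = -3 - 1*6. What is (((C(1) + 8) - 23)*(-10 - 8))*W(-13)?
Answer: 2610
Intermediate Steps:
N = -9 (N = -3 - 6 = -9)
W(H) = 5 (W(H) = sqrt(25) = 5)
C(w) = -9 - 5*w (C(w) = -5*w - 9 = -9 - 5*w)
(((C(1) + 8) - 23)*(-10 - 8))*W(-13) = ((((-9 - 5*1) + 8) - 23)*(-10 - 8))*5 = ((((-9 - 5) + 8) - 23)*(-18))*5 = (((-14 + 8) - 23)*(-18))*5 = ((-6 - 23)*(-18))*5 = -29*(-18)*5 = 522*5 = 2610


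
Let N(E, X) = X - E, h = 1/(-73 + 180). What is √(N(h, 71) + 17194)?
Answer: √197666878/107 ≈ 131.40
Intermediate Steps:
h = 1/107 ≈ 0.0093458
√(N(h, 71) + 17194) = √((71 - 1*1/107) + 17194) = √((71 - 1/107) + 17194) = √(7596/107 + 17194) = √(1847354/107) = √197666878/107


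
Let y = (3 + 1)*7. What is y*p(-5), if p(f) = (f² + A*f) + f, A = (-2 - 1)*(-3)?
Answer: -700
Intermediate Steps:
A = 9 (A = -3*(-3) = 9)
p(f) = f² + 10*f (p(f) = (f² + 9*f) + f = f² + 10*f)
y = 28 (y = 4*7 = 28)
y*p(-5) = 28*(-5*(10 - 5)) = 28*(-5*5) = 28*(-25) = -700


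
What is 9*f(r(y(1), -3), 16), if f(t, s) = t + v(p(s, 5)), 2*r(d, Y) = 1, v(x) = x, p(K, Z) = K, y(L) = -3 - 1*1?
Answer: 297/2 ≈ 148.50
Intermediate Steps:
y(L) = -4 (y(L) = -3 - 1 = -4)
r(d, Y) = ½ (r(d, Y) = (½)*1 = ½)
f(t, s) = s + t (f(t, s) = t + s = s + t)
9*f(r(y(1), -3), 16) = 9*(16 + ½) = 9*(33/2) = 297/2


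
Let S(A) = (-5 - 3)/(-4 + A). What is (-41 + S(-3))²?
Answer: 77841/49 ≈ 1588.6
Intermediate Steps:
S(A) = -8/(-4 + A)
(-41 + S(-3))² = (-41 - 8/(-4 - 3))² = (-41 - 8/(-7))² = (-41 - 8*(-⅐))² = (-41 + 8/7)² = (-279/7)² = 77841/49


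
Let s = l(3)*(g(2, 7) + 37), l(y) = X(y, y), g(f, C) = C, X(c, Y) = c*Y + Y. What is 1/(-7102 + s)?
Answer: -1/6574 ≈ -0.00015211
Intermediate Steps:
X(c, Y) = Y + Y*c (X(c, Y) = Y*c + Y = Y + Y*c)
l(y) = y*(1 + y)
s = 528 (s = (3*(1 + 3))*(7 + 37) = (3*4)*44 = 12*44 = 528)
1/(-7102 + s) = 1/(-7102 + 528) = 1/(-6574) = -1/6574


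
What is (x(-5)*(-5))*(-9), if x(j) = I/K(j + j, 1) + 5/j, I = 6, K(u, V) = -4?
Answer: -225/2 ≈ -112.50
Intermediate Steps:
x(j) = -3/2 + 5/j (x(j) = 6/(-4) + 5/j = 6*(-1/4) + 5/j = -3/2 + 5/j)
(x(-5)*(-5))*(-9) = ((-3/2 + 5/(-5))*(-5))*(-9) = ((-3/2 + 5*(-1/5))*(-5))*(-9) = ((-3/2 - 1)*(-5))*(-9) = -5/2*(-5)*(-9) = (25/2)*(-9) = -225/2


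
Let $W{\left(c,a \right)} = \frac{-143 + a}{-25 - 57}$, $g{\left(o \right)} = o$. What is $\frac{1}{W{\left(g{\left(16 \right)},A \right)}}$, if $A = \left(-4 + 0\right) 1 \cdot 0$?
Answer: $\frac{82}{143} \approx 0.57343$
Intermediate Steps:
$A = 0$ ($A = \left(-4\right) 1 \cdot 0 = \left(-4\right) 0 = 0$)
$W{\left(c,a \right)} = \frac{143}{82} - \frac{a}{82}$ ($W{\left(c,a \right)} = \frac{-143 + a}{-82} = \left(-143 + a\right) \left(- \frac{1}{82}\right) = \frac{143}{82} - \frac{a}{82}$)
$\frac{1}{W{\left(g{\left(16 \right)},A \right)}} = \frac{1}{\frac{143}{82} - 0} = \frac{1}{\frac{143}{82} + 0} = \frac{1}{\frac{143}{82}} = \frac{82}{143}$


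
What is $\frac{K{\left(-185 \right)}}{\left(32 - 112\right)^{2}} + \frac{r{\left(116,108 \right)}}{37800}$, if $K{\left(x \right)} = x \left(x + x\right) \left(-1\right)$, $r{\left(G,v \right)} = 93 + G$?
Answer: $- \frac{6465181}{604800} \approx -10.69$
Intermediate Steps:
$K{\left(x \right)} = - 2 x^{2}$ ($K{\left(x \right)} = x 2 x \left(-1\right) = 2 x^{2} \left(-1\right) = - 2 x^{2}$)
$\frac{K{\left(-185 \right)}}{\left(32 - 112\right)^{2}} + \frac{r{\left(116,108 \right)}}{37800} = \frac{\left(-2\right) \left(-185\right)^{2}}{\left(32 - 112\right)^{2}} + \frac{93 + 116}{37800} = \frac{\left(-2\right) 34225}{\left(-80\right)^{2}} + 209 \cdot \frac{1}{37800} = - \frac{68450}{6400} + \frac{209}{37800} = \left(-68450\right) \frac{1}{6400} + \frac{209}{37800} = - \frac{1369}{128} + \frac{209}{37800} = - \frac{6465181}{604800}$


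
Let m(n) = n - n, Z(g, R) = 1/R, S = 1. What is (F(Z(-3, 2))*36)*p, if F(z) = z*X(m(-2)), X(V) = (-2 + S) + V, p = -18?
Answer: 324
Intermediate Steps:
m(n) = 0
X(V) = -1 + V (X(V) = (-2 + 1) + V = -1 + V)
F(z) = -z (F(z) = z*(-1 + 0) = z*(-1) = -z)
(F(Z(-3, 2))*36)*p = (-1/2*36)*(-18) = (-1*½*36)*(-18) = -½*36*(-18) = -18*(-18) = 324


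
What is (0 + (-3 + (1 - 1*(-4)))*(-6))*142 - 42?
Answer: -1746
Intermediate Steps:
(0 + (-3 + (1 - 1*(-4)))*(-6))*142 - 42 = (0 + (-3 + (1 + 4))*(-6))*142 - 42 = (0 + (-3 + 5)*(-6))*142 - 42 = (0 + 2*(-6))*142 - 42 = (0 - 12)*142 - 42 = -12*142 - 42 = -1704 - 42 = -1746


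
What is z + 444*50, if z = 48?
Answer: 22248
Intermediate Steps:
z + 444*50 = 48 + 444*50 = 48 + 22200 = 22248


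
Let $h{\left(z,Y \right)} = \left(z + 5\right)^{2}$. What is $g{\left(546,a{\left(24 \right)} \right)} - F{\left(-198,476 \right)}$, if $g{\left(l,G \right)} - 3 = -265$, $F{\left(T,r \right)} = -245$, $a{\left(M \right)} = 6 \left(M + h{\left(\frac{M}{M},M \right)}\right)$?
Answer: $-17$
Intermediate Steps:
$h{\left(z,Y \right)} = \left(5 + z\right)^{2}$
$a{\left(M \right)} = 216 + 6 M$ ($a{\left(M \right)} = 6 \left(M + \left(5 + \frac{M}{M}\right)^{2}\right) = 6 \left(M + \left(5 + 1\right)^{2}\right) = 6 \left(M + 6^{2}\right) = 6 \left(M + 36\right) = 6 \left(36 + M\right) = 216 + 6 M$)
$g{\left(l,G \right)} = -262$ ($g{\left(l,G \right)} = 3 - 265 = -262$)
$g{\left(546,a{\left(24 \right)} \right)} - F{\left(-198,476 \right)} = -262 - -245 = -262 + 245 = -17$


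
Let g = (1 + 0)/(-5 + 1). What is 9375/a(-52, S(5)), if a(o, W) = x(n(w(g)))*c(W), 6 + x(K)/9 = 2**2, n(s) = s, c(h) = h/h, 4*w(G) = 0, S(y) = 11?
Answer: -3125/6 ≈ -520.83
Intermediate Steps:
g = -1/4 (g = 1/(-4) = 1*(-1/4) = -1/4 ≈ -0.25000)
w(G) = 0 (w(G) = (1/4)*0 = 0)
c(h) = 1
x(K) = -18 (x(K) = -54 + 9*2**2 = -54 + 9*4 = -54 + 36 = -18)
a(o, W) = -18 (a(o, W) = -18*1 = -18)
9375/a(-52, S(5)) = 9375/(-18) = 9375*(-1/18) = -3125/6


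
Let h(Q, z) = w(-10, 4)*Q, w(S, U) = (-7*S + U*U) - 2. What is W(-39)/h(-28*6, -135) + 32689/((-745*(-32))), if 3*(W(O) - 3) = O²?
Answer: 4678633/3504480 ≈ 1.3350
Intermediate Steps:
w(S, U) = -2 + U² - 7*S (w(S, U) = (-7*S + U²) - 2 = (U² - 7*S) - 2 = -2 + U² - 7*S)
h(Q, z) = 84*Q (h(Q, z) = (-2 + 4² - 7*(-10))*Q = (-2 + 16 + 70)*Q = 84*Q)
W(O) = 3 + O²/3
W(-39)/h(-28*6, -135) + 32689/((-745*(-32))) = (3 + (⅓)*(-39)²)/((84*(-28*6))) + 32689/((-745*(-32))) = (3 + (⅓)*1521)/((84*(-168))) + 32689/23840 = (3 + 507)/(-14112) + 32689*(1/23840) = 510*(-1/14112) + 32689/23840 = -85/2352 + 32689/23840 = 4678633/3504480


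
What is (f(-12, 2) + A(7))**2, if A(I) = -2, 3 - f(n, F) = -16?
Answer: 289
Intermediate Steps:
f(n, F) = 19 (f(n, F) = 3 - 1*(-16) = 3 + 16 = 19)
(f(-12, 2) + A(7))**2 = (19 - 2)**2 = 17**2 = 289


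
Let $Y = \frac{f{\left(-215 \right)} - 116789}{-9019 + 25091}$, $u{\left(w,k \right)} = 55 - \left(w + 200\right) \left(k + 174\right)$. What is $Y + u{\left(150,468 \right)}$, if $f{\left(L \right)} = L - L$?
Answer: $- \frac{3610611229}{16072} \approx -2.2465 \cdot 10^{5}$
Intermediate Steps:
$f{\left(L \right)} = 0$
$u{\left(w,k \right)} = 55 - \left(174 + k\right) \left(200 + w\right)$ ($u{\left(w,k \right)} = 55 - \left(200 + w\right) \left(174 + k\right) = 55 - \left(174 + k\right) \left(200 + w\right)$)
$Y = - \frac{116789}{16072}$ ($Y = \frac{0 - 116789}{-9019 + 25091} = - \frac{116789}{16072} \approx -7.2666$)
$Y + u{\left(150,468 \right)} = - \frac{116789}{16072} - \left(154445 + 70200\right) = - \frac{116789}{16072} - 224645 = - \frac{3610611229}{16072}$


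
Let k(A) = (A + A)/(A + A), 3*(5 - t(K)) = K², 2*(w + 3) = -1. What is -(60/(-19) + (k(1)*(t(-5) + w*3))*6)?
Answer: 1637/19 ≈ 86.158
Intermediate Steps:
w = -7/2 (w = -3 + (½)*(-1) = -3 - ½ = -7/2 ≈ -3.5000)
t(K) = 5 - K²/3
k(A) = 1 (k(A) = (2*A)/((2*A)) = (2*A)*(1/(2*A)) = 1)
-(60/(-19) + (k(1)*(t(-5) + w*3))*6) = -(60/(-19) + (1*((5 - ⅓*(-5)²) - 7/2*3))*6) = -(60*(-1/19) + (1*((5 - ⅓*25) - 21/2))*6) = -(-60/19 + (1*((5 - 25/3) - 21/2))*6) = -(-60/19 + (1*(-10/3 - 21/2))*6) = -(-60/19 + (1*(-83/6))*6) = -(-60/19 - 83/6*6) = -(-60/19 - 83) = -1*(-1637/19) = 1637/19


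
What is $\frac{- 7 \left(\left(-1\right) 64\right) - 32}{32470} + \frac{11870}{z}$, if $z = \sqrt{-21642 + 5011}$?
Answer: $\frac{208}{16235} - \frac{11870 i \sqrt{16631}}{16631} \approx 0.012812 - 92.043 i$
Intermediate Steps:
$z = i \sqrt{16631}$ ($z = \sqrt{-16631} = i \sqrt{16631} \approx 128.96 i$)
$\frac{- 7 \left(\left(-1\right) 64\right) - 32}{32470} + \frac{11870}{z} = \frac{- 7 \left(\left(-1\right) 64\right) - 32}{32470} + \frac{11870}{i \sqrt{16631}} = \left(\left(-7\right) \left(-64\right) - 32\right) \frac{1}{32470} + 11870 \left(- \frac{i \sqrt{16631}}{16631}\right) = \left(448 - 32\right) \frac{1}{32470} - \frac{11870 i \sqrt{16631}}{16631} = 416 \cdot \frac{1}{32470} - \frac{11870 i \sqrt{16631}}{16631} = \frac{208}{16235} - \frac{11870 i \sqrt{16631}}{16631}$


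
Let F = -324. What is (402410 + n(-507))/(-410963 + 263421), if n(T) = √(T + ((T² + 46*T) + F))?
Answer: -201205/73771 - 4*√3639/73771 ≈ -2.7307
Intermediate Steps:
n(T) = √(-324 + T² + 47*T) (n(T) = √(T + ((T² + 46*T) - 324)) = √(T + (-324 + T² + 46*T)) = √(-324 + T² + 47*T))
(402410 + n(-507))/(-410963 + 263421) = (402410 + √(-324 + (-507)² + 47*(-507)))/(-410963 + 263421) = (402410 + √(-324 + 257049 - 23829))/(-147542) = (402410 + √232896)*(-1/147542) = (402410 + 8*√3639)*(-1/147542) = -201205/73771 - 4*√3639/73771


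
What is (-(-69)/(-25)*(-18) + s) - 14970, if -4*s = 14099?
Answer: -1844507/100 ≈ -18445.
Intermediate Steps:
s = -14099/4 (s = -¼*14099 = -14099/4 ≈ -3524.8)
(-(-69)/(-25)*(-18) + s) - 14970 = (-(-69)/(-25)*(-18) - 14099/4) - 14970 = (-(-69)*(-1)/25*(-18) - 14099/4) - 14970 = (-23*3/25*(-18) - 14099/4) - 14970 = (-69/25*(-18) - 14099/4) - 14970 = (1242/25 - 14099/4) - 14970 = -347507/100 - 14970 = -1844507/100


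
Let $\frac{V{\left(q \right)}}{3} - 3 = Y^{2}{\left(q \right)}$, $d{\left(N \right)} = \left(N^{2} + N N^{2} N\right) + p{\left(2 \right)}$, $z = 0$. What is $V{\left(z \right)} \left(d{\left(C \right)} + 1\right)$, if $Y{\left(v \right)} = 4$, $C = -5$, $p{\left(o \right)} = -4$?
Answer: $36879$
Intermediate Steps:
$d{\left(N \right)} = -4 + N^{2} + N^{4}$ ($d{\left(N \right)} = \left(N^{2} + N N^{2} N\right) - 4 = \left(N^{2} + N^{3} N\right) - 4 = \left(N^{2} + N^{4}\right) - 4 = -4 + N^{2} + N^{4}$)
$V{\left(q \right)} = 57$ ($V{\left(q \right)} = 9 + 3 \cdot 4^{2} = 9 + 3 \cdot 16 = 9 + 48 = 57$)
$V{\left(z \right)} \left(d{\left(C \right)} + 1\right) = 57 \left(\left(-4 + \left(-5\right)^{2} + \left(-5\right)^{4}\right) + 1\right) = 57 \left(\left(-4 + 25 + 625\right) + 1\right) = 57 \left(646 + 1\right) = 57 \cdot 647 = 36879$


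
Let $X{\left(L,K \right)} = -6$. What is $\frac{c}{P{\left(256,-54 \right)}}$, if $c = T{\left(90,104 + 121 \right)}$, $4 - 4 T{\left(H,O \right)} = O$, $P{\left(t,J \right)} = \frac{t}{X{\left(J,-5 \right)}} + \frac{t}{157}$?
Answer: $\frac{104091}{77312} \approx 1.3464$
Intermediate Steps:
$P{\left(t,J \right)} = - \frac{151 t}{942}$ ($P{\left(t,J \right)} = \frac{t}{-6} + \frac{t}{157} = t \left(- \frac{1}{6}\right) + t \frac{1}{157} = - \frac{t}{6} + \frac{t}{157} = - \frac{151 t}{942}$)
$T{\left(H,O \right)} = 1 - \frac{O}{4}$
$c = - \frac{221}{4}$ ($c = 1 - \frac{104 + 121}{4} = 1 - \frac{225}{4} = - \frac{221}{4} \approx -55.25$)
$\frac{c}{P{\left(256,-54 \right)}} = - \frac{221}{4 \left(\left(- \frac{151}{942}\right) 256\right)} = - \frac{221}{4 \left(- \frac{19328}{471}\right)} = \left(- \frac{221}{4}\right) \left(- \frac{471}{19328}\right) = \frac{104091}{77312}$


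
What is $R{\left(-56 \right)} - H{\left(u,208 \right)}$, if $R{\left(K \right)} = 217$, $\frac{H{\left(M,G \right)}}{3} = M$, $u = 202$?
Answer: $-389$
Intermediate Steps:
$H{\left(M,G \right)} = 3 M$
$R{\left(-56 \right)} - H{\left(u,208 \right)} = 217 - 3 \cdot 202 = 217 - 606 = -389$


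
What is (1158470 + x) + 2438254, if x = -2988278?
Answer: 608446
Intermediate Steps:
(1158470 + x) + 2438254 = (1158470 - 2988278) + 2438254 = -1829808 + 2438254 = 608446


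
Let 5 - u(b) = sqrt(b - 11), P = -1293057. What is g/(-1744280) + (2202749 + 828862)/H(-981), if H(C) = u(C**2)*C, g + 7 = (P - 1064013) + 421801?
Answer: 6178064812727/5488905100770 + 1010537*sqrt(38494)/62936055 ≈ 4.2758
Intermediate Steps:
u(b) = 5 - sqrt(-11 + b) (u(b) = 5 - sqrt(b - 11) = 5 - sqrt(-11 + b))
g = -1935276 (g = -7 + ((-1293057 - 1064013) + 421801) = -7 + (-2357070 + 421801) = -7 - 1935269 = -1935276)
H(C) = C*(5 - sqrt(-11 + C**2)) (H(C) = (5 - sqrt(-11 + C**2))*C = C*(5 - sqrt(-11 + C**2)))
g/(-1744280) + (2202749 + 828862)/H(-981) = -1935276/(-1744280) + (2202749 + 828862)/((-981*(5 - sqrt(-11 + (-981)**2)))) = -1935276*(-1/1744280) + 3031611/((-981*(5 - sqrt(-11 + 962361)))) = 483819/436070 + 3031611/((-981*(5 - sqrt(962350)))) = 483819/436070 + 3031611/((-981*(5 - 5*sqrt(38494)))) = 483819/436070 + 3031611/(-4905 + 4905*sqrt(38494))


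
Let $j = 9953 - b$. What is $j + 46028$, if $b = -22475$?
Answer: $78456$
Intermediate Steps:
$j = 32428$ ($j = 9953 - -22475 = 9953 + 22475 = 32428$)
$j + 46028 = 32428 + 46028 = 78456$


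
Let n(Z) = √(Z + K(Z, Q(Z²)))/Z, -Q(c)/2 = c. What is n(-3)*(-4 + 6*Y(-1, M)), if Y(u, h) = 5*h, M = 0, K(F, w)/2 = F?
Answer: 4*I ≈ 4.0*I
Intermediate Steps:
Q(c) = -2*c
K(F, w) = 2*F
n(Z) = √3/√Z (n(Z) = √(Z + 2*Z)/Z = √(3*Z)/Z = (√3*√Z)/Z = √3/√Z)
n(-3)*(-4 + 6*Y(-1, M)) = (√3/√(-3))*(-4 + 6*(5*0)) = (√3*(-I*√3/3))*(-4 + 6*0) = (-I)*(-4 + 0) = -I*(-4) = 4*I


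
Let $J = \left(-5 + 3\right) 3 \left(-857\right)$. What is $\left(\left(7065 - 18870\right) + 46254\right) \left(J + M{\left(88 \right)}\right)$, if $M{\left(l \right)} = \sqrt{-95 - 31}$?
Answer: $177136758 + 103347 i \sqrt{14} \approx 1.7714 \cdot 10^{8} + 3.8669 \cdot 10^{5} i$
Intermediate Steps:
$J = 5142$ ($J = \left(-2\right) 3 \left(-857\right) = \left(-6\right) \left(-857\right) = 5142$)
$M{\left(l \right)} = 3 i \sqrt{14}$ ($M{\left(l \right)} = \sqrt{-126} = 3 i \sqrt{14}$)
$\left(\left(7065 - 18870\right) + 46254\right) \left(J + M{\left(88 \right)}\right) = \left(\left(7065 - 18870\right) + 46254\right) \left(5142 + 3 i \sqrt{14}\right) = \left(-11805 + 46254\right) \left(5142 + 3 i \sqrt{14}\right) = 34449 \left(5142 + 3 i \sqrt{14}\right) = 177136758 + 103347 i \sqrt{14}$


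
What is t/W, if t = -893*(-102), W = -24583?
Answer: -91086/24583 ≈ -3.7052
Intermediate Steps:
t = 91086
t/W = 91086/(-24583) = 91086*(-1/24583) = -91086/24583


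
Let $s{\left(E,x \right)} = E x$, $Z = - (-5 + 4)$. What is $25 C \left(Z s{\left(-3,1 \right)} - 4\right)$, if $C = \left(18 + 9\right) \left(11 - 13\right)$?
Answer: $9450$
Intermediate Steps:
$C = -54$ ($C = 27 \left(-2\right) = -54$)
$Z = 1$ ($Z = \left(-1\right) \left(-1\right) = 1$)
$25 C \left(Z s{\left(-3,1 \right)} - 4\right) = 25 \left(-54\right) \left(1 \left(\left(-3\right) 1\right) - 4\right) = - 1350 \left(1 \left(-3\right) - 4\right) = - 1350 \left(-3 - 4\right) = \left(-1350\right) \left(-7\right) = 9450$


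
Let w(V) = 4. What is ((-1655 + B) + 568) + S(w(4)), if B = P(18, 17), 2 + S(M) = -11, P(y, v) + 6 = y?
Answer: -1088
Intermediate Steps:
P(y, v) = -6 + y
S(M) = -13 (S(M) = -2 - 11 = -13)
B = 12 (B = -6 + 18 = 12)
((-1655 + B) + 568) + S(w(4)) = ((-1655 + 12) + 568) - 13 = (-1643 + 568) - 13 = -1075 - 13 = -1088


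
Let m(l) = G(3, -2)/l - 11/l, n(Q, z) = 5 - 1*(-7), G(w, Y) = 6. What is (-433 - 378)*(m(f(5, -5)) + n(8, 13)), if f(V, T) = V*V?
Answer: -47849/5 ≈ -9569.8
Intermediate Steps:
f(V, T) = V**2
n(Q, z) = 12 (n(Q, z) = 5 + 7 = 12)
m(l) = -5/l (m(l) = 6/l - 11/l = -5/l)
(-433 - 378)*(m(f(5, -5)) + n(8, 13)) = (-433 - 378)*(-5/(5**2) + 12) = -811*(-5/25 + 12) = -811*(-5*1/25 + 12) = -811*(-1/5 + 12) = -811*59/5 = -47849/5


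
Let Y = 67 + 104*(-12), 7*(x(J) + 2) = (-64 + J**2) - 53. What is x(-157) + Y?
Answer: 16251/7 ≈ 2321.6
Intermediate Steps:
x(J) = -131/7 + J**2/7 (x(J) = -2 + ((-64 + J**2) - 53)/7 = -2 + (-117 + J**2)/7 = -2 + (-117/7 + J**2/7) = -131/7 + J**2/7)
Y = -1181 (Y = 67 - 1248 = -1181)
x(-157) + Y = (-131/7 + (1/7)*(-157)**2) - 1181 = (-131/7 + (1/7)*24649) - 1181 = (-131/7 + 24649/7) - 1181 = 24518/7 - 1181 = 16251/7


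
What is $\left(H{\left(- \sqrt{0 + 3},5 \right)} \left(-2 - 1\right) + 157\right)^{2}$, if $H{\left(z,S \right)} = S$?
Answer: $20164$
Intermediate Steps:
$\left(H{\left(- \sqrt{0 + 3},5 \right)} \left(-2 - 1\right) + 157\right)^{2} = \left(5 \left(-2 - 1\right) + 157\right)^{2} = \left(5 \left(-3\right) + 157\right)^{2} = \left(-15 + 157\right)^{2} = 142^{2} = 20164$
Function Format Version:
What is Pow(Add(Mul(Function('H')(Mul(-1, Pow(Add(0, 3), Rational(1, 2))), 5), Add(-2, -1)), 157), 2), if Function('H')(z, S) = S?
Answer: 20164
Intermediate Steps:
Pow(Add(Mul(Function('H')(Mul(-1, Pow(Add(0, 3), Rational(1, 2))), 5), Add(-2, -1)), 157), 2) = Pow(Add(Mul(5, Add(-2, -1)), 157), 2) = Pow(Add(Mul(5, -3), 157), 2) = Pow(Add(-15, 157), 2) = Pow(142, 2) = 20164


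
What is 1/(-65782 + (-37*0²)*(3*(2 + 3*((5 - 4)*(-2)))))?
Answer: -1/65782 ≈ -1.5202e-5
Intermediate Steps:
1/(-65782 + (-37*0²)*(3*(2 + 3*((5 - 4)*(-2))))) = 1/(-65782 + (-37*0)*(3*(2 + 3*(1*(-2))))) = 1/(-65782 + 0*(3*(2 + 3*(-2)))) = 1/(-65782 + 0*(3*(2 - 6))) = 1/(-65782 + 0*(3*(-4))) = 1/(-65782 + 0*(-12)) = 1/(-65782 + 0) = 1/(-65782) = -1/65782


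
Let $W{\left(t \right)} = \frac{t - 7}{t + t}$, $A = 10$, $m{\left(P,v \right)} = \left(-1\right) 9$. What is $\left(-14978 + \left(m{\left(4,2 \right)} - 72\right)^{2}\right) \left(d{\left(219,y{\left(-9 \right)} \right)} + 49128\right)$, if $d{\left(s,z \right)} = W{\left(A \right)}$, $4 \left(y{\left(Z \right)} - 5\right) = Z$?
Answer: $- \frac{8270232771}{20} \approx -4.1351 \cdot 10^{8}$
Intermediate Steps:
$m{\left(P,v \right)} = -9$
$y{\left(Z \right)} = 5 + \frac{Z}{4}$
$W{\left(t \right)} = \frac{-7 + t}{2 t}$
$d{\left(s,z \right)} = \frac{3}{20}$ ($d{\left(s,z \right)} = \frac{-7 + 10}{2 \cdot 10} = \frac{1}{2} \cdot \frac{1}{10} \cdot 3 = \frac{3}{20}$)
$\left(-14978 + \left(m{\left(4,2 \right)} - 72\right)^{2}\right) \left(d{\left(219,y{\left(-9 \right)} \right)} + 49128\right) = \left(-14978 + \left(-9 - 72\right)^{2}\right) \left(\frac{3}{20} + 49128\right) = \left(-14978 + \left(-81\right)^{2}\right) \frac{982563}{20} = \left(-14978 + 6561\right) \frac{982563}{20} = \left(-8417\right) \frac{982563}{20} = - \frac{8270232771}{20}$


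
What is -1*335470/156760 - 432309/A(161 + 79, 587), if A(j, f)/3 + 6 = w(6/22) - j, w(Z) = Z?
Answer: 24757867367/42372228 ≈ 584.29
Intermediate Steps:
A(j, f) = -189/11 - 3*j (A(j, f) = -18 + 3*(6/22 - j) = -18 + 3*(6*(1/22) - j) = -18 + 3*(3/11 - j) = -18 + (9/11 - 3*j) = -189/11 - 3*j)
-1*335470/156760 - 432309/A(161 + 79, 587) = -1*335470/156760 - 432309/(-189/11 - 3*(161 + 79)) = -335470*1/156760 - 432309/(-189/11 - 3*240) = -33547/15676 - 432309/(-189/11 - 720) = -33547/15676 - 432309/(-8109/11) = -33547/15676 - 432309*(-11/8109) = -33547/15676 + 1585133/2703 = 24757867367/42372228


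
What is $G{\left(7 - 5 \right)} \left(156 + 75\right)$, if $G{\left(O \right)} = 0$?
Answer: $0$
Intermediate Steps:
$G{\left(7 - 5 \right)} \left(156 + 75\right) = 0 \left(156 + 75\right) = 0 \cdot 231 = 0$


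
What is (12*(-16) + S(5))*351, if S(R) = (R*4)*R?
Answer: -32292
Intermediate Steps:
S(R) = 4*R² (S(R) = (4*R)*R = 4*R²)
(12*(-16) + S(5))*351 = (12*(-16) + 4*5²)*351 = (-192 + 4*25)*351 = (-192 + 100)*351 = -92*351 = -32292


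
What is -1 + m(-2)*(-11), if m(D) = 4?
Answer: -45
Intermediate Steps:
-1 + m(-2)*(-11) = -1 + 4*(-11) = -1 - 44 = -45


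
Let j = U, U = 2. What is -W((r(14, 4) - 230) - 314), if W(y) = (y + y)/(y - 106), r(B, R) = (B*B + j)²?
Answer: -38660/19277 ≈ -2.0055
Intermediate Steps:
j = 2
r(B, R) = (2 + B²)² (r(B, R) = (B*B + 2)² = (B² + 2)² = (2 + B²)²)
W(y) = 2*y/(-106 + y) (W(y) = (2*y)/(-106 + y) = 2*y/(-106 + y))
-W((r(14, 4) - 230) - 314) = -2*(((2 + 14²)² - 230) - 314)/(-106 + (((2 + 14²)² - 230) - 314)) = -2*(((2 + 196)² - 230) - 314)/(-106 + (((2 + 196)² - 230) - 314)) = -2*((198² - 230) - 314)/(-106 + ((198² - 230) - 314)) = -2*((39204 - 230) - 314)/(-106 + ((39204 - 230) - 314)) = -2*(38974 - 314)/(-106 + (38974 - 314)) = -2*38660/(-106 + 38660) = -2*38660/38554 = -1*38660/19277 = -38660/19277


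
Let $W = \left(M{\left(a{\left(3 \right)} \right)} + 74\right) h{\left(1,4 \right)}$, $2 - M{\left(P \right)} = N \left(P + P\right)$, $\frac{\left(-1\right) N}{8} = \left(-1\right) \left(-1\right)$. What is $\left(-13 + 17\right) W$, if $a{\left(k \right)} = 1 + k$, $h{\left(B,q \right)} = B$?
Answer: $560$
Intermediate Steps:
$N = -8$ ($N = - 8 \left(\left(-1\right) \left(-1\right)\right) = \left(-8\right) 1 = -8$)
$M{\left(P \right)} = 2 + 16 P$ ($M{\left(P \right)} = 2 - - 8 \left(P + P\right) = 2 - - 8 \cdot 2 P = 2 - - 16 P = 2 + 16 P$)
$W = 140$ ($W = \left(\left(2 + 16 \left(1 + 3\right)\right) + 74\right) 1 = \left(\left(2 + 16 \cdot 4\right) + 74\right) 1 = \left(\left(2 + 64\right) + 74\right) 1 = \left(66 + 74\right) 1 = 140 \cdot 1 = 140$)
$\left(-13 + 17\right) W = \left(-13 + 17\right) 140 = 4 \cdot 140 = 560$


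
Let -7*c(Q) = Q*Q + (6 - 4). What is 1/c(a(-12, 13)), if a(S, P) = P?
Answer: -7/171 ≈ -0.040936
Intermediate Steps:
c(Q) = -2/7 - Q**2/7 (c(Q) = -(Q*Q + (6 - 4))/7 = -(Q**2 + 2)/7 = -(2 + Q**2)/7 = -2/7 - Q**2/7)
1/c(a(-12, 13)) = 1/(-2/7 - 1/7*13**2) = 1/(-2/7 - 1/7*169) = 1/(-2/7 - 169/7) = 1/(-171/7) = -7/171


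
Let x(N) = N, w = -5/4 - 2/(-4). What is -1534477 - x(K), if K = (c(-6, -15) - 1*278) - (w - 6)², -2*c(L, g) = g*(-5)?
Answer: -24545855/16 ≈ -1.5341e+6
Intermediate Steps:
w = -¾ (w = -5*¼ - 2*(-¼) = -5/4 + ½ = -¾ ≈ -0.75000)
c(L, g) = 5*g/2 (c(L, g) = -g*(-5)/2 = -(-5)*g/2 = 5*g/2)
K = -5777/16 (K = ((5/2)*(-15) - 1*278) - (-¾ - 6)² = (-75/2 - 278) - (-27/4)² = -631/2 - 1*729/16 = -631/2 - 729/16 = -5777/16 ≈ -361.06)
-1534477 - x(K) = -1534477 - 1*(-5777/16) = -1534477 + 5777/16 = -24545855/16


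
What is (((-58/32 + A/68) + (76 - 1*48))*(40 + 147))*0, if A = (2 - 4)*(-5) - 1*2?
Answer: 0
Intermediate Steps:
A = 8 (A = -2*(-5) - 2 = 10 - 2 = 8)
(((-58/32 + A/68) + (76 - 1*48))*(40 + 147))*0 = (((-58/32 + 8/68) + (76 - 1*48))*(40 + 147))*0 = (((-58*1/32 + 8*(1/68)) + (76 - 48))*187)*0 = (((-29/16 + 2/17) + 28)*187)*0 = ((-461/272 + 28)*187)*0 = ((7155/272)*187)*0 = (78705/16)*0 = 0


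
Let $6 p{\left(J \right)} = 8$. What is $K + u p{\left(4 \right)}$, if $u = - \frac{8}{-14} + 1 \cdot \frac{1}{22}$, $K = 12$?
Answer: $\frac{2962}{231} \approx 12.823$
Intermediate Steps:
$p{\left(J \right)} = \frac{4}{3}$ ($p{\left(J \right)} = \frac{1}{6} \cdot 8 = \frac{4}{3}$)
$u = \frac{95}{154}$ ($u = \left(-8\right) \left(- \frac{1}{14}\right) + 1 \cdot \frac{1}{22} = \frac{4}{7} + \frac{1}{22} = \frac{95}{154} \approx 0.61688$)
$K + u p{\left(4 \right)} = 12 + \frac{95}{154} \cdot \frac{4}{3} = 12 + \frac{190}{231} = \frac{2962}{231}$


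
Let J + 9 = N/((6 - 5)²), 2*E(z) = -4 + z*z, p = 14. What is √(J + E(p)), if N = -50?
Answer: √37 ≈ 6.0828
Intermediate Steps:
E(z) = -2 + z²/2 (E(z) = (-4 + z*z)/2 = (-4 + z²)/2 = -2 + z²/2)
J = -59 (J = -9 - 50/(6 - 5)² = -9 - 50/(1²) = -9 - 50/1 = -9 - 50*1 = -9 - 50 = -59)
√(J + E(p)) = √(-59 + (-2 + (½)*14²)) = √(-59 + (-2 + (½)*196)) = √(-59 + (-2 + 98)) = √(-59 + 96) = √37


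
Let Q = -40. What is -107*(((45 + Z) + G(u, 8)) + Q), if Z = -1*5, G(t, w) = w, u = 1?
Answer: -856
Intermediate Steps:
Z = -5
-107*(((45 + Z) + G(u, 8)) + Q) = -107*(((45 - 5) + 8) - 40) = -107*((40 + 8) - 40) = -107*(48 - 40) = -107*8 = -856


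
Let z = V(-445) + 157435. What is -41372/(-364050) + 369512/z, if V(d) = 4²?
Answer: 70517453186/28660018275 ≈ 2.4605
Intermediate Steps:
V(d) = 16
z = 157451 (z = 16 + 157435 = 157451)
-41372/(-364050) + 369512/z = -41372/(-364050) + 369512/157451 = -41372*(-1/364050) + 369512*(1/157451) = 20686/182025 + 369512/157451 = 70517453186/28660018275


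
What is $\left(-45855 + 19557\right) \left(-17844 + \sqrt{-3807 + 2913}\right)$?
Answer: $469261512 - 26298 i \sqrt{894} \approx 4.6926 \cdot 10^{8} - 7.8631 \cdot 10^{5} i$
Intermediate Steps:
$\left(-45855 + 19557\right) \left(-17844 + \sqrt{-3807 + 2913}\right) = - 26298 \left(-17844 + \sqrt{-894}\right) = - 26298 \left(-17844 + i \sqrt{894}\right) = 469261512 - 26298 i \sqrt{894}$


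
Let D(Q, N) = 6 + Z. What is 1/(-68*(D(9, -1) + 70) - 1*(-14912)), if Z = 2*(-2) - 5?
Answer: 1/10356 ≈ 9.6562e-5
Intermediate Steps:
Z = -9 (Z = -4 - 5 = -9)
D(Q, N) = -3 (D(Q, N) = 6 - 9 = -3)
1/(-68*(D(9, -1) + 70) - 1*(-14912)) = 1/(-68*(-3 + 70) - 1*(-14912)) = 1/(-68*67 + 14912) = 1/(-4556 + 14912) = 1/10356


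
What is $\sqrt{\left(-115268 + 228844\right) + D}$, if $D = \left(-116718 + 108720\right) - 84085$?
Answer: $\sqrt{21493} \approx 146.6$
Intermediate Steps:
$D = -92083$ ($D = -7998 - 84085 = -92083$)
$\sqrt{\left(-115268 + 228844\right) + D} = \sqrt{\left(-115268 + 228844\right) - 92083} = \sqrt{113576 - 92083} = \sqrt{21493}$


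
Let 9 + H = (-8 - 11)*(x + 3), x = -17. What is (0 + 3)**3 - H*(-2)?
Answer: 541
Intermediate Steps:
H = 257 (H = -9 + (-8 - 11)*(-17 + 3) = -9 - 19*(-14) = -9 + 266 = 257)
(0 + 3)**3 - H*(-2) = (0 + 3)**3 - 257*(-2) = 3**3 - 1*(-514) = 27 + 514 = 541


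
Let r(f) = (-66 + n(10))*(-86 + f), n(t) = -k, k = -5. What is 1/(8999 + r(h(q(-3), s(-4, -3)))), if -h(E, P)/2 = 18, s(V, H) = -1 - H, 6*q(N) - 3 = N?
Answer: 1/16441 ≈ 6.0824e-5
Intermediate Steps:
q(N) = ½ + N/6
h(E, P) = -36 (h(E, P) = -2*18 = -36)
n(t) = 5 (n(t) = -1*(-5) = 5)
r(f) = 5246 - 61*f (r(f) = (-66 + 5)*(-86 + f) = -61*(-86 + f) = 5246 - 61*f)
1/(8999 + r(h(q(-3), s(-4, -3)))) = 1/(8999 + (5246 - 61*(-36))) = 1/(8999 + (5246 + 2196)) = 1/(8999 + 7442) = 1/16441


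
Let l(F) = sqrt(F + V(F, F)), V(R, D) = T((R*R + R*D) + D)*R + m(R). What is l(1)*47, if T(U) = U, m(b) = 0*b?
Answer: 94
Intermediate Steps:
m(b) = 0
V(R, D) = R*(D + R**2 + D*R) (V(R, D) = ((R*R + R*D) + D)*R + 0 = ((R**2 + D*R) + D)*R + 0 = (D + R**2 + D*R)*R + 0 = R*(D + R**2 + D*R) + 0 = R*(D + R**2 + D*R))
l(F) = sqrt(F + F*(F + 2*F**2)) (l(F) = sqrt(F + F*(F + F**2 + F*F)) = sqrt(F + F*(F + F**2 + F**2)) = sqrt(F + F*(F + 2*F**2)))
l(1)*47 = sqrt(1*(1 + 1*(1 + 2*1)))*47 = sqrt(1*(1 + 1*(1 + 2)))*47 = sqrt(1*(1 + 1*3))*47 = sqrt(1*(1 + 3))*47 = sqrt(1*4)*47 = sqrt(4)*47 = 2*47 = 94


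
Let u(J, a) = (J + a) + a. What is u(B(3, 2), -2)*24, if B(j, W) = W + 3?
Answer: 24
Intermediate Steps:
B(j, W) = 3 + W
u(J, a) = J + 2*a
u(B(3, 2), -2)*24 = ((3 + 2) + 2*(-2))*24 = (5 - 4)*24 = 1*24 = 24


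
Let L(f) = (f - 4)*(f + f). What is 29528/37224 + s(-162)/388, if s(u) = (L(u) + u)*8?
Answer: 499364359/451341 ≈ 1106.4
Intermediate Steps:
L(f) = 2*f*(-4 + f) (L(f) = (-4 + f)*(2*f) = 2*f*(-4 + f))
s(u) = 8*u + 16*u*(-4 + u) (s(u) = (2*u*(-4 + u) + u)*8 = (u + 2*u*(-4 + u))*8 = 8*u + 16*u*(-4 + u))
29528/37224 + s(-162)/388 = 29528/37224 + (8*(-162)*(-7 + 2*(-162)))/388 = 29528*(1/37224) + (8*(-162)*(-7 - 324))*(1/388) = 3691/4653 + (8*(-162)*(-331))*(1/388) = 3691/4653 + 428976*(1/388) = 3691/4653 + 107244/97 = 499364359/451341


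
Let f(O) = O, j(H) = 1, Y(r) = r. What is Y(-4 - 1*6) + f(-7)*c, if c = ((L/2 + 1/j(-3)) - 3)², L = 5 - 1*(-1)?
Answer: -17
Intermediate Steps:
L = 6 (L = 5 + 1 = 6)
c = 1 (c = ((6/2 + 1/1) - 3)² = ((6*(½) + 1*1) - 3)² = ((3 + 1) - 3)² = (4 - 3)² = 1² = 1)
Y(-4 - 1*6) + f(-7)*c = (-4 - 1*6) - 7*1 = (-4 - 6) - 7 = -10 - 7 = -17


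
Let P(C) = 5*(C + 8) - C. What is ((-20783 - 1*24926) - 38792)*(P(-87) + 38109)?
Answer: -3194222301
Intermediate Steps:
P(C) = 40 + 4*C (P(C) = 5*(8 + C) - C = (40 + 5*C) - C = 40 + 4*C)
((-20783 - 1*24926) - 38792)*(P(-87) + 38109) = ((-20783 - 1*24926) - 38792)*((40 + 4*(-87)) + 38109) = ((-20783 - 24926) - 38792)*((40 - 348) + 38109) = (-45709 - 38792)*(-308 + 38109) = -84501*37801 = -3194222301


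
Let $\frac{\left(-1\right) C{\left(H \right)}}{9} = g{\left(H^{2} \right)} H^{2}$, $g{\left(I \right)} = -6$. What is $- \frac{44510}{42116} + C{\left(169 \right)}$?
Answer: $\frac{32477604797}{21058} \approx 1.5423 \cdot 10^{6}$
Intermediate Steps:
$C{\left(H \right)} = 54 H^{2}$ ($C{\left(H \right)} = - 9 \left(- 6 H^{2}\right) = 54 H^{2}$)
$- \frac{44510}{42116} + C{\left(169 \right)} = - \frac{44510}{42116} + 54 \cdot 169^{2} = \left(-44510\right) \frac{1}{42116} + 54 \cdot 28561 = - \frac{22255}{21058} + 1542294 = \frac{32477604797}{21058}$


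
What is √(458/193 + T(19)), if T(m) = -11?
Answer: 3*I*√35705/193 ≈ 2.9372*I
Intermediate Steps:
√(458/193 + T(19)) = √(458/193 - 11) = √(-1665/193) = 3*I*√35705/193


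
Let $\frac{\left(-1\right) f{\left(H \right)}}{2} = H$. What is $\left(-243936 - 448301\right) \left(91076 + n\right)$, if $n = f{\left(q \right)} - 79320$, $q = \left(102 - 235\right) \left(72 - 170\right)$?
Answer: $9907295944$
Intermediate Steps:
$q = 13034$ ($q = \left(-133\right) \left(-98\right) = 13034$)
$f{\left(H \right)} = - 2 H$
$n = -105388$ ($n = \left(-2\right) 13034 - 79320 = -26068 - 79320 = -105388$)
$\left(-243936 - 448301\right) \left(91076 + n\right) = \left(-243936 - 448301\right) \left(91076 - 105388\right) = \left(-692237\right) \left(-14312\right) = 9907295944$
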